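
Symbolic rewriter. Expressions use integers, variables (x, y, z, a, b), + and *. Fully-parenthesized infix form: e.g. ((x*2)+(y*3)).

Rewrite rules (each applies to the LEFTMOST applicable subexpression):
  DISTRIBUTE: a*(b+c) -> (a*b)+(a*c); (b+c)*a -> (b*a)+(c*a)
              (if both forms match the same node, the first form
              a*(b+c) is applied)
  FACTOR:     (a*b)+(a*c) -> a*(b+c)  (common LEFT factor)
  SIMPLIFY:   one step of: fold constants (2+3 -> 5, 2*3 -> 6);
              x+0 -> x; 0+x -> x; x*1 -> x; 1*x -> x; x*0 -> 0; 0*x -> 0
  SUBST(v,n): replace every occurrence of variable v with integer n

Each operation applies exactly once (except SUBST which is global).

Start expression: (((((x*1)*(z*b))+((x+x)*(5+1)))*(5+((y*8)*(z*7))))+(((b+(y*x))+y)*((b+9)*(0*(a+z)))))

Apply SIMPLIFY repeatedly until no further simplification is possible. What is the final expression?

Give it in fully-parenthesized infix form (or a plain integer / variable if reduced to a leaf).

Start: (((((x*1)*(z*b))+((x+x)*(5+1)))*(5+((y*8)*(z*7))))+(((b+(y*x))+y)*((b+9)*(0*(a+z)))))
Step 1: at LLLL: (x*1) -> x; overall: (((((x*1)*(z*b))+((x+x)*(5+1)))*(5+((y*8)*(z*7))))+(((b+(y*x))+y)*((b+9)*(0*(a+z))))) -> ((((x*(z*b))+((x+x)*(5+1)))*(5+((y*8)*(z*7))))+(((b+(y*x))+y)*((b+9)*(0*(a+z)))))
Step 2: at LLRR: (5+1) -> 6; overall: ((((x*(z*b))+((x+x)*(5+1)))*(5+((y*8)*(z*7))))+(((b+(y*x))+y)*((b+9)*(0*(a+z))))) -> ((((x*(z*b))+((x+x)*6))*(5+((y*8)*(z*7))))+(((b+(y*x))+y)*((b+9)*(0*(a+z)))))
Step 3: at RRR: (0*(a+z)) -> 0; overall: ((((x*(z*b))+((x+x)*6))*(5+((y*8)*(z*7))))+(((b+(y*x))+y)*((b+9)*(0*(a+z))))) -> ((((x*(z*b))+((x+x)*6))*(5+((y*8)*(z*7))))+(((b+(y*x))+y)*((b+9)*0)))
Step 4: at RR: ((b+9)*0) -> 0; overall: ((((x*(z*b))+((x+x)*6))*(5+((y*8)*(z*7))))+(((b+(y*x))+y)*((b+9)*0))) -> ((((x*(z*b))+((x+x)*6))*(5+((y*8)*(z*7))))+(((b+(y*x))+y)*0))
Step 5: at R: (((b+(y*x))+y)*0) -> 0; overall: ((((x*(z*b))+((x+x)*6))*(5+((y*8)*(z*7))))+(((b+(y*x))+y)*0)) -> ((((x*(z*b))+((x+x)*6))*(5+((y*8)*(z*7))))+0)
Step 6: at root: ((((x*(z*b))+((x+x)*6))*(5+((y*8)*(z*7))))+0) -> (((x*(z*b))+((x+x)*6))*(5+((y*8)*(z*7)))); overall: ((((x*(z*b))+((x+x)*6))*(5+((y*8)*(z*7))))+0) -> (((x*(z*b))+((x+x)*6))*(5+((y*8)*(z*7))))
Fixed point: (((x*(z*b))+((x+x)*6))*(5+((y*8)*(z*7))))

Answer: (((x*(z*b))+((x+x)*6))*(5+((y*8)*(z*7))))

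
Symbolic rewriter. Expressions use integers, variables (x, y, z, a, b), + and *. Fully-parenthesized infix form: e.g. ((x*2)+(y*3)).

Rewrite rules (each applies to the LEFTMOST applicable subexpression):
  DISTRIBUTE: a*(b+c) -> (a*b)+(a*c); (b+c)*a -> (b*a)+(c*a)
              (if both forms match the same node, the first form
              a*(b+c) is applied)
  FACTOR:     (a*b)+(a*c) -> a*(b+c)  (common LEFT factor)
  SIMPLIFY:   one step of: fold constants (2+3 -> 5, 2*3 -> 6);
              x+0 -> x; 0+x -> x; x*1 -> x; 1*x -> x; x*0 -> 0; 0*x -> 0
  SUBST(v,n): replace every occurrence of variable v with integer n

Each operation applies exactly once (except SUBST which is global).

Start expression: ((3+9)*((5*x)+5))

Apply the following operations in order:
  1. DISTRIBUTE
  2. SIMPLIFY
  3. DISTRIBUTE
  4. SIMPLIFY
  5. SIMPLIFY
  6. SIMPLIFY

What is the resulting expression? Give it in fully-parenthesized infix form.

Start: ((3+9)*((5*x)+5))
Apply DISTRIBUTE at root (target: ((3+9)*((5*x)+5))): ((3+9)*((5*x)+5)) -> (((3+9)*(5*x))+((3+9)*5))
Apply SIMPLIFY at LL (target: (3+9)): (((3+9)*(5*x))+((3+9)*5)) -> ((12*(5*x))+((3+9)*5))
Apply DISTRIBUTE at R (target: ((3+9)*5)): ((12*(5*x))+((3+9)*5)) -> ((12*(5*x))+((3*5)+(9*5)))
Apply SIMPLIFY at RL (target: (3*5)): ((12*(5*x))+((3*5)+(9*5))) -> ((12*(5*x))+(15+(9*5)))
Apply SIMPLIFY at RR (target: (9*5)): ((12*(5*x))+(15+(9*5))) -> ((12*(5*x))+(15+45))
Apply SIMPLIFY at R (target: (15+45)): ((12*(5*x))+(15+45)) -> ((12*(5*x))+60)

Answer: ((12*(5*x))+60)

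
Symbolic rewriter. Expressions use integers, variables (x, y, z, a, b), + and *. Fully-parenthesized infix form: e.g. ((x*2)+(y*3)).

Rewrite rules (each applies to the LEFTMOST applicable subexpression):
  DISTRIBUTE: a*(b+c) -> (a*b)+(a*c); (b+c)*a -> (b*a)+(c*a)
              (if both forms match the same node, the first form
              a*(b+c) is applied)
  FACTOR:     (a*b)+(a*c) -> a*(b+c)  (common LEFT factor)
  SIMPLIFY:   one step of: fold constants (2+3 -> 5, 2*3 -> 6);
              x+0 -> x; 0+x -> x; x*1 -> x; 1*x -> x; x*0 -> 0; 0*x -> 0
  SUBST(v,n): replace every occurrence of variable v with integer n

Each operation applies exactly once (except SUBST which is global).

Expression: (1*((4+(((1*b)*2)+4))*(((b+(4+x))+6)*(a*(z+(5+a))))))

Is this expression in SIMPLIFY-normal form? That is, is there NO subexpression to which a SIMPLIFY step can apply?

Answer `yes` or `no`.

Answer: no

Derivation:
Expression: (1*((4+(((1*b)*2)+4))*(((b+(4+x))+6)*(a*(z+(5+a))))))
Scanning for simplifiable subexpressions (pre-order)...
  at root: (1*((4+(((1*b)*2)+4))*(((b+(4+x))+6)*(a*(z+(5+a)))))) (SIMPLIFIABLE)
  at R: ((4+(((1*b)*2)+4))*(((b+(4+x))+6)*(a*(z+(5+a))))) (not simplifiable)
  at RL: (4+(((1*b)*2)+4)) (not simplifiable)
  at RLR: (((1*b)*2)+4) (not simplifiable)
  at RLRL: ((1*b)*2) (not simplifiable)
  at RLRLL: (1*b) (SIMPLIFIABLE)
  at RR: (((b+(4+x))+6)*(a*(z+(5+a)))) (not simplifiable)
  at RRL: ((b+(4+x))+6) (not simplifiable)
  at RRLL: (b+(4+x)) (not simplifiable)
  at RRLLR: (4+x) (not simplifiable)
  at RRR: (a*(z+(5+a))) (not simplifiable)
  at RRRR: (z+(5+a)) (not simplifiable)
  at RRRRR: (5+a) (not simplifiable)
Found simplifiable subexpr at path root: (1*((4+(((1*b)*2)+4))*(((b+(4+x))+6)*(a*(z+(5+a))))))
One SIMPLIFY step would give: ((4+(((1*b)*2)+4))*(((b+(4+x))+6)*(a*(z+(5+a)))))
-> NOT in normal form.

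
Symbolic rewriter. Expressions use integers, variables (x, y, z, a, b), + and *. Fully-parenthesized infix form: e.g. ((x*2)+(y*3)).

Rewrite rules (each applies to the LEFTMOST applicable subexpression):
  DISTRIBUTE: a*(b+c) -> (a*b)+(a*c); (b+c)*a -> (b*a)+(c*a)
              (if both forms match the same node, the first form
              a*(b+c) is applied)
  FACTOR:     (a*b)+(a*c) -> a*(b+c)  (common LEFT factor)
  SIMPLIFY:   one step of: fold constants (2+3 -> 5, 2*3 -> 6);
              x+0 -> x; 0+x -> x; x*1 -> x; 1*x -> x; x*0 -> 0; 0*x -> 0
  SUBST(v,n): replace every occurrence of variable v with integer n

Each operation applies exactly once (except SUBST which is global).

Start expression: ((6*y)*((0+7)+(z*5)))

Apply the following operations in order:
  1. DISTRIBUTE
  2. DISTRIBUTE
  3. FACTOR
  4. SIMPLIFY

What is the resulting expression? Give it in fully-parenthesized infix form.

Answer: (((6*y)*7)+((6*y)*(z*5)))

Derivation:
Start: ((6*y)*((0+7)+(z*5)))
Apply DISTRIBUTE at root (target: ((6*y)*((0+7)+(z*5)))): ((6*y)*((0+7)+(z*5))) -> (((6*y)*(0+7))+((6*y)*(z*5)))
Apply DISTRIBUTE at L (target: ((6*y)*(0+7))): (((6*y)*(0+7))+((6*y)*(z*5))) -> ((((6*y)*0)+((6*y)*7))+((6*y)*(z*5)))
Apply FACTOR at L (target: (((6*y)*0)+((6*y)*7))): ((((6*y)*0)+((6*y)*7))+((6*y)*(z*5))) -> (((6*y)*(0+7))+((6*y)*(z*5)))
Apply SIMPLIFY at LR (target: (0+7)): (((6*y)*(0+7))+((6*y)*(z*5))) -> (((6*y)*7)+((6*y)*(z*5)))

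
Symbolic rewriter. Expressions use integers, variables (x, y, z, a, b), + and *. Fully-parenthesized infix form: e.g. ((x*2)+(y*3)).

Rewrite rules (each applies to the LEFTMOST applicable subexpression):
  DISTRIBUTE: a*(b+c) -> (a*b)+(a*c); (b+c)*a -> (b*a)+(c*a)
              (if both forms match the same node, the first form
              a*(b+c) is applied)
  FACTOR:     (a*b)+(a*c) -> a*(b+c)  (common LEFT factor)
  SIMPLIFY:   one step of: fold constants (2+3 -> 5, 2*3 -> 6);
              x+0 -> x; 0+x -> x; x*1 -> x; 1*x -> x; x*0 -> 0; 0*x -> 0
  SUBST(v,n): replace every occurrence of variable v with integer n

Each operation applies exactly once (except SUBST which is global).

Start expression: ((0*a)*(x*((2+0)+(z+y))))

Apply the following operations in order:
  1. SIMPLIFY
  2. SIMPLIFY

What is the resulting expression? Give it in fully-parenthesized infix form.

Answer: 0

Derivation:
Start: ((0*a)*(x*((2+0)+(z+y))))
Apply SIMPLIFY at L (target: (0*a)): ((0*a)*(x*((2+0)+(z+y)))) -> (0*(x*((2+0)+(z+y))))
Apply SIMPLIFY at root (target: (0*(x*((2+0)+(z+y))))): (0*(x*((2+0)+(z+y)))) -> 0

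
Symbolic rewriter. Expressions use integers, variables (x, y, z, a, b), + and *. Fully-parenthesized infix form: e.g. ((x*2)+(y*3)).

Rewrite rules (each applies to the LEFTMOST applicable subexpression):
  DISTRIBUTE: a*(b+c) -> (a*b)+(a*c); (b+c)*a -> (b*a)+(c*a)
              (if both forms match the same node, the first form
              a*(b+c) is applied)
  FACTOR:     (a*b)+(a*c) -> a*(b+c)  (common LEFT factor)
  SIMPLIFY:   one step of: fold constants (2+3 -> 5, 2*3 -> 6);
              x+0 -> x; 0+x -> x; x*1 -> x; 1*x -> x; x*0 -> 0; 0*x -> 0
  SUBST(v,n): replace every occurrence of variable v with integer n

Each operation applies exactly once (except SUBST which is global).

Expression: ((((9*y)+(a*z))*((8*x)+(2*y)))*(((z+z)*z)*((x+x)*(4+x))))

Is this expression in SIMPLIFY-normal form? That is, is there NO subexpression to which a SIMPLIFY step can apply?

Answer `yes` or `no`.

Answer: yes

Derivation:
Expression: ((((9*y)+(a*z))*((8*x)+(2*y)))*(((z+z)*z)*((x+x)*(4+x))))
Scanning for simplifiable subexpressions (pre-order)...
  at root: ((((9*y)+(a*z))*((8*x)+(2*y)))*(((z+z)*z)*((x+x)*(4+x)))) (not simplifiable)
  at L: (((9*y)+(a*z))*((8*x)+(2*y))) (not simplifiable)
  at LL: ((9*y)+(a*z)) (not simplifiable)
  at LLL: (9*y) (not simplifiable)
  at LLR: (a*z) (not simplifiable)
  at LR: ((8*x)+(2*y)) (not simplifiable)
  at LRL: (8*x) (not simplifiable)
  at LRR: (2*y) (not simplifiable)
  at R: (((z+z)*z)*((x+x)*(4+x))) (not simplifiable)
  at RL: ((z+z)*z) (not simplifiable)
  at RLL: (z+z) (not simplifiable)
  at RR: ((x+x)*(4+x)) (not simplifiable)
  at RRL: (x+x) (not simplifiable)
  at RRR: (4+x) (not simplifiable)
Result: no simplifiable subexpression found -> normal form.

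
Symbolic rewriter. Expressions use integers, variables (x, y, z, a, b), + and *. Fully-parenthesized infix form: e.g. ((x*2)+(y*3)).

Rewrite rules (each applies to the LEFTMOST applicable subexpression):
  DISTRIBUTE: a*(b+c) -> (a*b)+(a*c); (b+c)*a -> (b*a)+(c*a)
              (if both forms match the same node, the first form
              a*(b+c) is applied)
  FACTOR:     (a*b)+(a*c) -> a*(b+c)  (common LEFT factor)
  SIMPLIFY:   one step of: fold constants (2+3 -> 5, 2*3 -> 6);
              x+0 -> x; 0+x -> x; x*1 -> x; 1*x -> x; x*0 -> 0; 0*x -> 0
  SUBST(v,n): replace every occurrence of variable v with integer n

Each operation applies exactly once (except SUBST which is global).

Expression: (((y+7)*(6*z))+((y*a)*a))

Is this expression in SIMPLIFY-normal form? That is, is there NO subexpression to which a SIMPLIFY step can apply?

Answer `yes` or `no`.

Answer: yes

Derivation:
Expression: (((y+7)*(6*z))+((y*a)*a))
Scanning for simplifiable subexpressions (pre-order)...
  at root: (((y+7)*(6*z))+((y*a)*a)) (not simplifiable)
  at L: ((y+7)*(6*z)) (not simplifiable)
  at LL: (y+7) (not simplifiable)
  at LR: (6*z) (not simplifiable)
  at R: ((y*a)*a) (not simplifiable)
  at RL: (y*a) (not simplifiable)
Result: no simplifiable subexpression found -> normal form.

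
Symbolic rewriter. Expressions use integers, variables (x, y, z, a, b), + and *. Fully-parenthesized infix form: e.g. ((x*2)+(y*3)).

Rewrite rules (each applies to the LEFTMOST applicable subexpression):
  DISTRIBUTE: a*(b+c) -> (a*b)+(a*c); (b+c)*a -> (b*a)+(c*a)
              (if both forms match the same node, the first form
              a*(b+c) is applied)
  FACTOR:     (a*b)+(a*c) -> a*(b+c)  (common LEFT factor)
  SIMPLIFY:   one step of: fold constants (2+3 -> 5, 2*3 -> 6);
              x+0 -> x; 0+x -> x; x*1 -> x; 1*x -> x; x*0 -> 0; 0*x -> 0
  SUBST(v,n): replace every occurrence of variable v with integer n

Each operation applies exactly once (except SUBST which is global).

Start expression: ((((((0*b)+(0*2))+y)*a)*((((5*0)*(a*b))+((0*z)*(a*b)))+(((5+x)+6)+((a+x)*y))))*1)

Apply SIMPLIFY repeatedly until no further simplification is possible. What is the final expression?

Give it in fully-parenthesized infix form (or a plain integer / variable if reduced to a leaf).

Start: ((((((0*b)+(0*2))+y)*a)*((((5*0)*(a*b))+((0*z)*(a*b)))+(((5+x)+6)+((a+x)*y))))*1)
Step 1: at root: ((((((0*b)+(0*2))+y)*a)*((((5*0)*(a*b))+((0*z)*(a*b)))+(((5+x)+6)+((a+x)*y))))*1) -> (((((0*b)+(0*2))+y)*a)*((((5*0)*(a*b))+((0*z)*(a*b)))+(((5+x)+6)+((a+x)*y)))); overall: ((((((0*b)+(0*2))+y)*a)*((((5*0)*(a*b))+((0*z)*(a*b)))+(((5+x)+6)+((a+x)*y))))*1) -> (((((0*b)+(0*2))+y)*a)*((((5*0)*(a*b))+((0*z)*(a*b)))+(((5+x)+6)+((a+x)*y))))
Step 2: at LLLL: (0*b) -> 0; overall: (((((0*b)+(0*2))+y)*a)*((((5*0)*(a*b))+((0*z)*(a*b)))+(((5+x)+6)+((a+x)*y)))) -> ((((0+(0*2))+y)*a)*((((5*0)*(a*b))+((0*z)*(a*b)))+(((5+x)+6)+((a+x)*y))))
Step 3: at LLL: (0+(0*2)) -> (0*2); overall: ((((0+(0*2))+y)*a)*((((5*0)*(a*b))+((0*z)*(a*b)))+(((5+x)+6)+((a+x)*y)))) -> ((((0*2)+y)*a)*((((5*0)*(a*b))+((0*z)*(a*b)))+(((5+x)+6)+((a+x)*y))))
Step 4: at LLL: (0*2) -> 0; overall: ((((0*2)+y)*a)*((((5*0)*(a*b))+((0*z)*(a*b)))+(((5+x)+6)+((a+x)*y)))) -> (((0+y)*a)*((((5*0)*(a*b))+((0*z)*(a*b)))+(((5+x)+6)+((a+x)*y))))
Step 5: at LL: (0+y) -> y; overall: (((0+y)*a)*((((5*0)*(a*b))+((0*z)*(a*b)))+(((5+x)+6)+((a+x)*y)))) -> ((y*a)*((((5*0)*(a*b))+((0*z)*(a*b)))+(((5+x)+6)+((a+x)*y))))
Step 6: at RLLL: (5*0) -> 0; overall: ((y*a)*((((5*0)*(a*b))+((0*z)*(a*b)))+(((5+x)+6)+((a+x)*y)))) -> ((y*a)*(((0*(a*b))+((0*z)*(a*b)))+(((5+x)+6)+((a+x)*y))))
Step 7: at RLL: (0*(a*b)) -> 0; overall: ((y*a)*(((0*(a*b))+((0*z)*(a*b)))+(((5+x)+6)+((a+x)*y)))) -> ((y*a)*((0+((0*z)*(a*b)))+(((5+x)+6)+((a+x)*y))))
Step 8: at RL: (0+((0*z)*(a*b))) -> ((0*z)*(a*b)); overall: ((y*a)*((0+((0*z)*(a*b)))+(((5+x)+6)+((a+x)*y)))) -> ((y*a)*(((0*z)*(a*b))+(((5+x)+6)+((a+x)*y))))
Step 9: at RLL: (0*z) -> 0; overall: ((y*a)*(((0*z)*(a*b))+(((5+x)+6)+((a+x)*y)))) -> ((y*a)*((0*(a*b))+(((5+x)+6)+((a+x)*y))))
Step 10: at RL: (0*(a*b)) -> 0; overall: ((y*a)*((0*(a*b))+(((5+x)+6)+((a+x)*y)))) -> ((y*a)*(0+(((5+x)+6)+((a+x)*y))))
Step 11: at R: (0+(((5+x)+6)+((a+x)*y))) -> (((5+x)+6)+((a+x)*y)); overall: ((y*a)*(0+(((5+x)+6)+((a+x)*y)))) -> ((y*a)*(((5+x)+6)+((a+x)*y)))
Fixed point: ((y*a)*(((5+x)+6)+((a+x)*y)))

Answer: ((y*a)*(((5+x)+6)+((a+x)*y)))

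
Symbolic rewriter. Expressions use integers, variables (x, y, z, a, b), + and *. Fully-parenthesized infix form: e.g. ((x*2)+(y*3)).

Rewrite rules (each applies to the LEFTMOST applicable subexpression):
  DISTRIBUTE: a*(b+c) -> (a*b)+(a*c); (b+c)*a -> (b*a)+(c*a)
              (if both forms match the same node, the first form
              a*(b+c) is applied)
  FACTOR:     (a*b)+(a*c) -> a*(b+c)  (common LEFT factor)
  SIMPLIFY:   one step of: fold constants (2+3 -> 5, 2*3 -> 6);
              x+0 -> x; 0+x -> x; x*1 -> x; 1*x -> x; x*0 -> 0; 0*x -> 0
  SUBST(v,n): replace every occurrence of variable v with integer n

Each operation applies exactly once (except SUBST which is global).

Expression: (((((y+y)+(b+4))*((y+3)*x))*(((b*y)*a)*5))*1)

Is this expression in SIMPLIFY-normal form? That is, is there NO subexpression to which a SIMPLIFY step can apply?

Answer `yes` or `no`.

Expression: (((((y+y)+(b+4))*((y+3)*x))*(((b*y)*a)*5))*1)
Scanning for simplifiable subexpressions (pre-order)...
  at root: (((((y+y)+(b+4))*((y+3)*x))*(((b*y)*a)*5))*1) (SIMPLIFIABLE)
  at L: ((((y+y)+(b+4))*((y+3)*x))*(((b*y)*a)*5)) (not simplifiable)
  at LL: (((y+y)+(b+4))*((y+3)*x)) (not simplifiable)
  at LLL: ((y+y)+(b+4)) (not simplifiable)
  at LLLL: (y+y) (not simplifiable)
  at LLLR: (b+4) (not simplifiable)
  at LLR: ((y+3)*x) (not simplifiable)
  at LLRL: (y+3) (not simplifiable)
  at LR: (((b*y)*a)*5) (not simplifiable)
  at LRL: ((b*y)*a) (not simplifiable)
  at LRLL: (b*y) (not simplifiable)
Found simplifiable subexpr at path root: (((((y+y)+(b+4))*((y+3)*x))*(((b*y)*a)*5))*1)
One SIMPLIFY step would give: ((((y+y)+(b+4))*((y+3)*x))*(((b*y)*a)*5))
-> NOT in normal form.

Answer: no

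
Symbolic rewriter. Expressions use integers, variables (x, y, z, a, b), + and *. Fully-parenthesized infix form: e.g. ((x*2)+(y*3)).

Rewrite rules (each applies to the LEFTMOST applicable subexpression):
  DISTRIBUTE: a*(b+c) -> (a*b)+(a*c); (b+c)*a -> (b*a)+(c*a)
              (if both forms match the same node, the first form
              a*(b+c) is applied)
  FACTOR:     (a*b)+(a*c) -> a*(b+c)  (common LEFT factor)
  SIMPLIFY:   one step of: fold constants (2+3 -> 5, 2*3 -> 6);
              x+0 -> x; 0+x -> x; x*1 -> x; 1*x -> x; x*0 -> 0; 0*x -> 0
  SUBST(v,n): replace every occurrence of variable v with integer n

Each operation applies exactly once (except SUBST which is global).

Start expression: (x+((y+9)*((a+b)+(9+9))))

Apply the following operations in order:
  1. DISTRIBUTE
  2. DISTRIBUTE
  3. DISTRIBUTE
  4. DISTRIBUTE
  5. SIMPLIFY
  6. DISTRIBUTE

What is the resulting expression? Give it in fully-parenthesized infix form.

Answer: (x+((((y*a)+(9*a))+((y*b)+(9*b)))+((y*18)+(9*18))))

Derivation:
Start: (x+((y+9)*((a+b)+(9+9))))
Apply DISTRIBUTE at R (target: ((y+9)*((a+b)+(9+9)))): (x+((y+9)*((a+b)+(9+9)))) -> (x+(((y+9)*(a+b))+((y+9)*(9+9))))
Apply DISTRIBUTE at RL (target: ((y+9)*(a+b))): (x+(((y+9)*(a+b))+((y+9)*(9+9)))) -> (x+((((y+9)*a)+((y+9)*b))+((y+9)*(9+9))))
Apply DISTRIBUTE at RLL (target: ((y+9)*a)): (x+((((y+9)*a)+((y+9)*b))+((y+9)*(9+9)))) -> (x+((((y*a)+(9*a))+((y+9)*b))+((y+9)*(9+9))))
Apply DISTRIBUTE at RLR (target: ((y+9)*b)): (x+((((y*a)+(9*a))+((y+9)*b))+((y+9)*(9+9)))) -> (x+((((y*a)+(9*a))+((y*b)+(9*b)))+((y+9)*(9+9))))
Apply SIMPLIFY at RRR (target: (9+9)): (x+((((y*a)+(9*a))+((y*b)+(9*b)))+((y+9)*(9+9)))) -> (x+((((y*a)+(9*a))+((y*b)+(9*b)))+((y+9)*18)))
Apply DISTRIBUTE at RR (target: ((y+9)*18)): (x+((((y*a)+(9*a))+((y*b)+(9*b)))+((y+9)*18))) -> (x+((((y*a)+(9*a))+((y*b)+(9*b)))+((y*18)+(9*18))))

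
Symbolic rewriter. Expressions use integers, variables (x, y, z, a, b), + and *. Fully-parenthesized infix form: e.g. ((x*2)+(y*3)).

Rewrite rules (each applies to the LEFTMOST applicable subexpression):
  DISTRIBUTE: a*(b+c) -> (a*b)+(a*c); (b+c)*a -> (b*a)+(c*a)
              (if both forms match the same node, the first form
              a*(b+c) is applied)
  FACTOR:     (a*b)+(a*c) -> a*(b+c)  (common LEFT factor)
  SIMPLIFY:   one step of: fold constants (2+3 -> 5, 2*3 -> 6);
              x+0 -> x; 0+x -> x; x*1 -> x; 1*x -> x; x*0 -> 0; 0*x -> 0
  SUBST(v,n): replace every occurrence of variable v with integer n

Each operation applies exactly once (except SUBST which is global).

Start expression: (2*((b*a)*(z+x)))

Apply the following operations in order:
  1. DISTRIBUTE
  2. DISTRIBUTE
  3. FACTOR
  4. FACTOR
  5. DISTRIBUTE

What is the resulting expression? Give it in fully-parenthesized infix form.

Answer: (2*(((b*a)*z)+((b*a)*x)))

Derivation:
Start: (2*((b*a)*(z+x)))
Apply DISTRIBUTE at R (target: ((b*a)*(z+x))): (2*((b*a)*(z+x))) -> (2*(((b*a)*z)+((b*a)*x)))
Apply DISTRIBUTE at root (target: (2*(((b*a)*z)+((b*a)*x)))): (2*(((b*a)*z)+((b*a)*x))) -> ((2*((b*a)*z))+(2*((b*a)*x)))
Apply FACTOR at root (target: ((2*((b*a)*z))+(2*((b*a)*x)))): ((2*((b*a)*z))+(2*((b*a)*x))) -> (2*(((b*a)*z)+((b*a)*x)))
Apply FACTOR at R (target: (((b*a)*z)+((b*a)*x))): (2*(((b*a)*z)+((b*a)*x))) -> (2*((b*a)*(z+x)))
Apply DISTRIBUTE at R (target: ((b*a)*(z+x))): (2*((b*a)*(z+x))) -> (2*(((b*a)*z)+((b*a)*x)))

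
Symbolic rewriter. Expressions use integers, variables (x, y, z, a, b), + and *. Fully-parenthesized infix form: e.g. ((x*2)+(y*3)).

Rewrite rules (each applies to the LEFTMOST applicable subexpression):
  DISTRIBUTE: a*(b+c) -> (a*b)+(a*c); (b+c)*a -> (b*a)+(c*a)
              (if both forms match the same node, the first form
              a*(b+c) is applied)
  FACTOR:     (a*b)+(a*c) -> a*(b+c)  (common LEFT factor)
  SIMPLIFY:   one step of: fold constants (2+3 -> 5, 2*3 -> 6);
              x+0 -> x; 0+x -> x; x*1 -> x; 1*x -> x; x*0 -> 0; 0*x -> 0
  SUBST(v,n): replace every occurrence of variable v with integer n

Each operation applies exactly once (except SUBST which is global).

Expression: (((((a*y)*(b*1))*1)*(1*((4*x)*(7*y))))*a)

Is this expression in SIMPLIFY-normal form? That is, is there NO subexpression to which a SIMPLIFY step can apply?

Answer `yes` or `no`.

Answer: no

Derivation:
Expression: (((((a*y)*(b*1))*1)*(1*((4*x)*(7*y))))*a)
Scanning for simplifiable subexpressions (pre-order)...
  at root: (((((a*y)*(b*1))*1)*(1*((4*x)*(7*y))))*a) (not simplifiable)
  at L: ((((a*y)*(b*1))*1)*(1*((4*x)*(7*y)))) (not simplifiable)
  at LL: (((a*y)*(b*1))*1) (SIMPLIFIABLE)
  at LLL: ((a*y)*(b*1)) (not simplifiable)
  at LLLL: (a*y) (not simplifiable)
  at LLLR: (b*1) (SIMPLIFIABLE)
  at LR: (1*((4*x)*(7*y))) (SIMPLIFIABLE)
  at LRR: ((4*x)*(7*y)) (not simplifiable)
  at LRRL: (4*x) (not simplifiable)
  at LRRR: (7*y) (not simplifiable)
Found simplifiable subexpr at path LL: (((a*y)*(b*1))*1)
One SIMPLIFY step would give: ((((a*y)*(b*1))*(1*((4*x)*(7*y))))*a)
-> NOT in normal form.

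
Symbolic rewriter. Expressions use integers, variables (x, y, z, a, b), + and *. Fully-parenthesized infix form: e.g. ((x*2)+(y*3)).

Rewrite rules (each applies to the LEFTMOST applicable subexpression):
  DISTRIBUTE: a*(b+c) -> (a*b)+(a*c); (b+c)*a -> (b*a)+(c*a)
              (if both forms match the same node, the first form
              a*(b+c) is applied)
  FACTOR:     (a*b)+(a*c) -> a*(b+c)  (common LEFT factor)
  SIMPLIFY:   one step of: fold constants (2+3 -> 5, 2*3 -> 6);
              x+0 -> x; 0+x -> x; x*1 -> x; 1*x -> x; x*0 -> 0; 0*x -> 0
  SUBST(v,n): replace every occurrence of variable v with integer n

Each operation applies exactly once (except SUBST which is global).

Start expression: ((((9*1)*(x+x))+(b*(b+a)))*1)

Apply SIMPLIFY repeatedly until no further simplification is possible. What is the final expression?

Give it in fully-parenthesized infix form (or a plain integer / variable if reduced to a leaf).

Answer: ((9*(x+x))+(b*(b+a)))

Derivation:
Start: ((((9*1)*(x+x))+(b*(b+a)))*1)
Step 1: at root: ((((9*1)*(x+x))+(b*(b+a)))*1) -> (((9*1)*(x+x))+(b*(b+a))); overall: ((((9*1)*(x+x))+(b*(b+a)))*1) -> (((9*1)*(x+x))+(b*(b+a)))
Step 2: at LL: (9*1) -> 9; overall: (((9*1)*(x+x))+(b*(b+a))) -> ((9*(x+x))+(b*(b+a)))
Fixed point: ((9*(x+x))+(b*(b+a)))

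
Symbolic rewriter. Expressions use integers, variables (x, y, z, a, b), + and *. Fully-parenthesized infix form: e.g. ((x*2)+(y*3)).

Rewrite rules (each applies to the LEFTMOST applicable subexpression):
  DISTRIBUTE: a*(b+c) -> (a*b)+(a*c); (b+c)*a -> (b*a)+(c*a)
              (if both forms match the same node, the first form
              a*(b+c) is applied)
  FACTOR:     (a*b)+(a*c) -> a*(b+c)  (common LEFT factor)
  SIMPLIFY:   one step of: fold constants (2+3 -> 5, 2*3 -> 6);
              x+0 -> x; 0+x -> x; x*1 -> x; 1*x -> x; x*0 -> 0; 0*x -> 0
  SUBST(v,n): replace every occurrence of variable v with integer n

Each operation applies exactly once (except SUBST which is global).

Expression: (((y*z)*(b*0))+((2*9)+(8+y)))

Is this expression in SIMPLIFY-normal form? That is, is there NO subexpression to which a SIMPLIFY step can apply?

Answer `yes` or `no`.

Expression: (((y*z)*(b*0))+((2*9)+(8+y)))
Scanning for simplifiable subexpressions (pre-order)...
  at root: (((y*z)*(b*0))+((2*9)+(8+y))) (not simplifiable)
  at L: ((y*z)*(b*0)) (not simplifiable)
  at LL: (y*z) (not simplifiable)
  at LR: (b*0) (SIMPLIFIABLE)
  at R: ((2*9)+(8+y)) (not simplifiable)
  at RL: (2*9) (SIMPLIFIABLE)
  at RR: (8+y) (not simplifiable)
Found simplifiable subexpr at path LR: (b*0)
One SIMPLIFY step would give: (((y*z)*0)+((2*9)+(8+y)))
-> NOT in normal form.

Answer: no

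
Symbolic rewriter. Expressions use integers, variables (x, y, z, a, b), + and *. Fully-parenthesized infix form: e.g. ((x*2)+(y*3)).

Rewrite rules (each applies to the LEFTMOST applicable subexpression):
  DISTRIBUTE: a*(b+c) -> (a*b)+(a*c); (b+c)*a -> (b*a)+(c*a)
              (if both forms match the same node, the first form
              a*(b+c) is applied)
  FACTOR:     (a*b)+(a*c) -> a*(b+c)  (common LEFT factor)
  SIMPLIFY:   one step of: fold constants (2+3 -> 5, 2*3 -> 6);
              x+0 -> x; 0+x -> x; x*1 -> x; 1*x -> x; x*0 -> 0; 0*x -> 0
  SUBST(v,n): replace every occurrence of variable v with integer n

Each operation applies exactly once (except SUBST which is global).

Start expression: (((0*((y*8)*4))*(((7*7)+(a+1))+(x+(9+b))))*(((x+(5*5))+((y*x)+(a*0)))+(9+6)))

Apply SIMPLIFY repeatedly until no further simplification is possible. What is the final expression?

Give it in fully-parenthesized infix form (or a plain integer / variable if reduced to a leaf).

Start: (((0*((y*8)*4))*(((7*7)+(a+1))+(x+(9+b))))*(((x+(5*5))+((y*x)+(a*0)))+(9+6)))
Step 1: at LL: (0*((y*8)*4)) -> 0; overall: (((0*((y*8)*4))*(((7*7)+(a+1))+(x+(9+b))))*(((x+(5*5))+((y*x)+(a*0)))+(9+6))) -> ((0*(((7*7)+(a+1))+(x+(9+b))))*(((x+(5*5))+((y*x)+(a*0)))+(9+6)))
Step 2: at L: (0*(((7*7)+(a+1))+(x+(9+b)))) -> 0; overall: ((0*(((7*7)+(a+1))+(x+(9+b))))*(((x+(5*5))+((y*x)+(a*0)))+(9+6))) -> (0*(((x+(5*5))+((y*x)+(a*0)))+(9+6)))
Step 3: at root: (0*(((x+(5*5))+((y*x)+(a*0)))+(9+6))) -> 0; overall: (0*(((x+(5*5))+((y*x)+(a*0)))+(9+6))) -> 0
Fixed point: 0

Answer: 0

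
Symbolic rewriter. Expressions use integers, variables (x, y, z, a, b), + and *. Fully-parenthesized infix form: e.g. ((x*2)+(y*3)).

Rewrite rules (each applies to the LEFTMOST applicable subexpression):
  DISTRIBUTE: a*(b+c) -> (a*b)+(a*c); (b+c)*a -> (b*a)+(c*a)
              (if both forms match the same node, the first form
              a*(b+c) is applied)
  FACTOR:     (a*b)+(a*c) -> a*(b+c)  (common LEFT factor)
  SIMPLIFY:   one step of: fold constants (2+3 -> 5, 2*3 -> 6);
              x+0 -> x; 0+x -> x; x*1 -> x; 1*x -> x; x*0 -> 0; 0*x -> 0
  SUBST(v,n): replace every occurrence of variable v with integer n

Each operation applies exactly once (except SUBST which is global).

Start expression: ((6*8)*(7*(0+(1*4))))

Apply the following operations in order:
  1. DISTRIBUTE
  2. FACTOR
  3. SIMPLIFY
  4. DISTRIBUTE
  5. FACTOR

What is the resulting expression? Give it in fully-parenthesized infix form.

Answer: (48*(7*(0+(1*4))))

Derivation:
Start: ((6*8)*(7*(0+(1*4))))
Apply DISTRIBUTE at R (target: (7*(0+(1*4)))): ((6*8)*(7*(0+(1*4)))) -> ((6*8)*((7*0)+(7*(1*4))))
Apply FACTOR at R (target: ((7*0)+(7*(1*4)))): ((6*8)*((7*0)+(7*(1*4)))) -> ((6*8)*(7*(0+(1*4))))
Apply SIMPLIFY at L (target: (6*8)): ((6*8)*(7*(0+(1*4)))) -> (48*(7*(0+(1*4))))
Apply DISTRIBUTE at R (target: (7*(0+(1*4)))): (48*(7*(0+(1*4)))) -> (48*((7*0)+(7*(1*4))))
Apply FACTOR at R (target: ((7*0)+(7*(1*4)))): (48*((7*0)+(7*(1*4)))) -> (48*(7*(0+(1*4))))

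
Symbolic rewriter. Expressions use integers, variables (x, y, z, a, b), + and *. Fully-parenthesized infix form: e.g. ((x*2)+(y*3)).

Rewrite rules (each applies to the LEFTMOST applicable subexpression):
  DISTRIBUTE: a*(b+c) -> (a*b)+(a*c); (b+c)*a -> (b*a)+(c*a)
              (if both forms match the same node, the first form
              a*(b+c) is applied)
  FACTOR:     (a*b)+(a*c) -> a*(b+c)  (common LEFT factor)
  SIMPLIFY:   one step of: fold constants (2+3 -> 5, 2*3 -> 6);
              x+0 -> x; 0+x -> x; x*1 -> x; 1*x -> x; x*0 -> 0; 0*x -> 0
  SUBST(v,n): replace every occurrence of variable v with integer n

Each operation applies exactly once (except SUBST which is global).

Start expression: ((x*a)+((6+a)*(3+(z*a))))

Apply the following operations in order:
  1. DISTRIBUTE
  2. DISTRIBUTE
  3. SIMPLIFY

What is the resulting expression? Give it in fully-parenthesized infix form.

Start: ((x*a)+((6+a)*(3+(z*a))))
Apply DISTRIBUTE at R (target: ((6+a)*(3+(z*a)))): ((x*a)+((6+a)*(3+(z*a)))) -> ((x*a)+(((6+a)*3)+((6+a)*(z*a))))
Apply DISTRIBUTE at RL (target: ((6+a)*3)): ((x*a)+(((6+a)*3)+((6+a)*(z*a)))) -> ((x*a)+(((6*3)+(a*3))+((6+a)*(z*a))))
Apply SIMPLIFY at RLL (target: (6*3)): ((x*a)+(((6*3)+(a*3))+((6+a)*(z*a)))) -> ((x*a)+((18+(a*3))+((6+a)*(z*a))))

Answer: ((x*a)+((18+(a*3))+((6+a)*(z*a))))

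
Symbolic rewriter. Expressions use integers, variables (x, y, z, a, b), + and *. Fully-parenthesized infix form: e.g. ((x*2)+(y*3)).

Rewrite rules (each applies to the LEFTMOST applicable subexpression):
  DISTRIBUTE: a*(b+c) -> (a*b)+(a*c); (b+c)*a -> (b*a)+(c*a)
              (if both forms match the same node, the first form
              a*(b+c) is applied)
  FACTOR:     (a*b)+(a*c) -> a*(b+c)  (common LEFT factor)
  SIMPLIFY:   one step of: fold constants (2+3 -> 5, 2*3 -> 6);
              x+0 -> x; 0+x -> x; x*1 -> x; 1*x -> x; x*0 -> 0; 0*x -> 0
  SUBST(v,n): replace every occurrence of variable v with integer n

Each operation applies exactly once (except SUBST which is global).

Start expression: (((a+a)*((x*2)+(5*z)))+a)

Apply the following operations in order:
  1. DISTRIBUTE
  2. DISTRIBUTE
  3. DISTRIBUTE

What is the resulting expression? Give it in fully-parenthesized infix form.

Answer: ((((a*(x*2))+(a*(x*2)))+((a*(5*z))+(a*(5*z))))+a)

Derivation:
Start: (((a+a)*((x*2)+(5*z)))+a)
Apply DISTRIBUTE at L (target: ((a+a)*((x*2)+(5*z)))): (((a+a)*((x*2)+(5*z)))+a) -> ((((a+a)*(x*2))+((a+a)*(5*z)))+a)
Apply DISTRIBUTE at LL (target: ((a+a)*(x*2))): ((((a+a)*(x*2))+((a+a)*(5*z)))+a) -> ((((a*(x*2))+(a*(x*2)))+((a+a)*(5*z)))+a)
Apply DISTRIBUTE at LR (target: ((a+a)*(5*z))): ((((a*(x*2))+(a*(x*2)))+((a+a)*(5*z)))+a) -> ((((a*(x*2))+(a*(x*2)))+((a*(5*z))+(a*(5*z))))+a)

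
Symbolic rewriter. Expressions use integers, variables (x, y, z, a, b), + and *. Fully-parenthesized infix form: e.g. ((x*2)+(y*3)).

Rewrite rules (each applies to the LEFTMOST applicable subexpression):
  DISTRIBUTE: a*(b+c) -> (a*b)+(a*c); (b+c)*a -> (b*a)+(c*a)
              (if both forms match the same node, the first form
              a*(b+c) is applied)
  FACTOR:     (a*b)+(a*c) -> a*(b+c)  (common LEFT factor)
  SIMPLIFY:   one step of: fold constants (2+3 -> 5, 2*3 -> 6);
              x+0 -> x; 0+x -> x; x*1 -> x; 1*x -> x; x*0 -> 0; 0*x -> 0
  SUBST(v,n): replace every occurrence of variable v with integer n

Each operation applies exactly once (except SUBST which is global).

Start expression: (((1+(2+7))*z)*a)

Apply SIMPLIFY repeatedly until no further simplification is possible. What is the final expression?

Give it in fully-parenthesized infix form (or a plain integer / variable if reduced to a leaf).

Answer: ((10*z)*a)

Derivation:
Start: (((1+(2+7))*z)*a)
Step 1: at LLR: (2+7) -> 9; overall: (((1+(2+7))*z)*a) -> (((1+9)*z)*a)
Step 2: at LL: (1+9) -> 10; overall: (((1+9)*z)*a) -> ((10*z)*a)
Fixed point: ((10*z)*a)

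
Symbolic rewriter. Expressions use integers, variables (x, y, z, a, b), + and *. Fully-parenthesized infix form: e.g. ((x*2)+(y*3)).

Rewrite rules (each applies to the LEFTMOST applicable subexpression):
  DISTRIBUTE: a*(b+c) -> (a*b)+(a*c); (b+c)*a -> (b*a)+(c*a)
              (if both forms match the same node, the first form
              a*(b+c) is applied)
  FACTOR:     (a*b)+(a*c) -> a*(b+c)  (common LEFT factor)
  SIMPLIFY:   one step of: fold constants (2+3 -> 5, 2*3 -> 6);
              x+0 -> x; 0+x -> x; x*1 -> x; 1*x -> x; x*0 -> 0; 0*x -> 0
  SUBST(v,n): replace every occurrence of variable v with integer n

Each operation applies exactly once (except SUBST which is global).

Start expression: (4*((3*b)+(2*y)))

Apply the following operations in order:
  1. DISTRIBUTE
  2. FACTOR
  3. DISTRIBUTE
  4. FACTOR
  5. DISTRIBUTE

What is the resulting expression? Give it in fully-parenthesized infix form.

Start: (4*((3*b)+(2*y)))
Apply DISTRIBUTE at root (target: (4*((3*b)+(2*y)))): (4*((3*b)+(2*y))) -> ((4*(3*b))+(4*(2*y)))
Apply FACTOR at root (target: ((4*(3*b))+(4*(2*y)))): ((4*(3*b))+(4*(2*y))) -> (4*((3*b)+(2*y)))
Apply DISTRIBUTE at root (target: (4*((3*b)+(2*y)))): (4*((3*b)+(2*y))) -> ((4*(3*b))+(4*(2*y)))
Apply FACTOR at root (target: ((4*(3*b))+(4*(2*y)))): ((4*(3*b))+(4*(2*y))) -> (4*((3*b)+(2*y)))
Apply DISTRIBUTE at root (target: (4*((3*b)+(2*y)))): (4*((3*b)+(2*y))) -> ((4*(3*b))+(4*(2*y)))

Answer: ((4*(3*b))+(4*(2*y)))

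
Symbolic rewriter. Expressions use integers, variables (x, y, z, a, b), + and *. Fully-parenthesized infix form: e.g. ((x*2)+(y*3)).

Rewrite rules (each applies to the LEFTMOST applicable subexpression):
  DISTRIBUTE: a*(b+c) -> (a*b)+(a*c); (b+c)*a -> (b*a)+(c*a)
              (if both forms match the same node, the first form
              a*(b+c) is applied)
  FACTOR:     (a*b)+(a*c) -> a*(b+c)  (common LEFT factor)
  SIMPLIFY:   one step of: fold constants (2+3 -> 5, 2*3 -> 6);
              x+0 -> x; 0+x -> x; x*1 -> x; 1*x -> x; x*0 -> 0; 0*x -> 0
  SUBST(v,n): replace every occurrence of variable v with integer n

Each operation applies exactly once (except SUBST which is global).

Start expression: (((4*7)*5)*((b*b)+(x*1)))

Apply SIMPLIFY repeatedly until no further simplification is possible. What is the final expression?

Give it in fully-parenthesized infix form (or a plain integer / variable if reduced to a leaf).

Answer: (140*((b*b)+x))

Derivation:
Start: (((4*7)*5)*((b*b)+(x*1)))
Step 1: at LL: (4*7) -> 28; overall: (((4*7)*5)*((b*b)+(x*1))) -> ((28*5)*((b*b)+(x*1)))
Step 2: at L: (28*5) -> 140; overall: ((28*5)*((b*b)+(x*1))) -> (140*((b*b)+(x*1)))
Step 3: at RR: (x*1) -> x; overall: (140*((b*b)+(x*1))) -> (140*((b*b)+x))
Fixed point: (140*((b*b)+x))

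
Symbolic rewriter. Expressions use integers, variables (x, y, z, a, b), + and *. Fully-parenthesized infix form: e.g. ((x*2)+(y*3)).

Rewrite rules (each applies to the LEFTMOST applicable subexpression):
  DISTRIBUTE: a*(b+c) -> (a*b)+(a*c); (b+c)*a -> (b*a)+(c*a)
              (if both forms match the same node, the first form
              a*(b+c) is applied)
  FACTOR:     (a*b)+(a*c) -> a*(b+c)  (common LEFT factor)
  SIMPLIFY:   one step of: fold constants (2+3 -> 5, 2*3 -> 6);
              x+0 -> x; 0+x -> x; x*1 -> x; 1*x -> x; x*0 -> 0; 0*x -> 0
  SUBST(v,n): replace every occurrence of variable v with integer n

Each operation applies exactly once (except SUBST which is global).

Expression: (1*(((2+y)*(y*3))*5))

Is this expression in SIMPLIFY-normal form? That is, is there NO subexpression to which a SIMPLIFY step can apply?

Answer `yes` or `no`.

Answer: no

Derivation:
Expression: (1*(((2+y)*(y*3))*5))
Scanning for simplifiable subexpressions (pre-order)...
  at root: (1*(((2+y)*(y*3))*5)) (SIMPLIFIABLE)
  at R: (((2+y)*(y*3))*5) (not simplifiable)
  at RL: ((2+y)*(y*3)) (not simplifiable)
  at RLL: (2+y) (not simplifiable)
  at RLR: (y*3) (not simplifiable)
Found simplifiable subexpr at path root: (1*(((2+y)*(y*3))*5))
One SIMPLIFY step would give: (((2+y)*(y*3))*5)
-> NOT in normal form.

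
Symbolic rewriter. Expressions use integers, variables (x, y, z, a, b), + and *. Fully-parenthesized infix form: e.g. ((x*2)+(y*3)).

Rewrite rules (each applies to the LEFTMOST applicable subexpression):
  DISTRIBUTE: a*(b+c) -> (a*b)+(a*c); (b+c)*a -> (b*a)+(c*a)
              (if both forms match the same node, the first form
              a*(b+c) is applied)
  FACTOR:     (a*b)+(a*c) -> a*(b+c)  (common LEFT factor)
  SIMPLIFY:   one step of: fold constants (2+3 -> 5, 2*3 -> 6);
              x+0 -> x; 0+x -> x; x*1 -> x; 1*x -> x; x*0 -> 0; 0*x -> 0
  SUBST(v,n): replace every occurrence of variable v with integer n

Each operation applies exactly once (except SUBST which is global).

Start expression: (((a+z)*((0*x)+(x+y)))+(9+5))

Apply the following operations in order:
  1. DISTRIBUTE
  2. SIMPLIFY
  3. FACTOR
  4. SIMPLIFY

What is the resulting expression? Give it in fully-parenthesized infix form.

Answer: (((a+z)*(x+y))+(9+5))

Derivation:
Start: (((a+z)*((0*x)+(x+y)))+(9+5))
Apply DISTRIBUTE at L (target: ((a+z)*((0*x)+(x+y)))): (((a+z)*((0*x)+(x+y)))+(9+5)) -> ((((a+z)*(0*x))+((a+z)*(x+y)))+(9+5))
Apply SIMPLIFY at LLR (target: (0*x)): ((((a+z)*(0*x))+((a+z)*(x+y)))+(9+5)) -> ((((a+z)*0)+((a+z)*(x+y)))+(9+5))
Apply FACTOR at L (target: (((a+z)*0)+((a+z)*(x+y)))): ((((a+z)*0)+((a+z)*(x+y)))+(9+5)) -> (((a+z)*(0+(x+y)))+(9+5))
Apply SIMPLIFY at LR (target: (0+(x+y))): (((a+z)*(0+(x+y)))+(9+5)) -> (((a+z)*(x+y))+(9+5))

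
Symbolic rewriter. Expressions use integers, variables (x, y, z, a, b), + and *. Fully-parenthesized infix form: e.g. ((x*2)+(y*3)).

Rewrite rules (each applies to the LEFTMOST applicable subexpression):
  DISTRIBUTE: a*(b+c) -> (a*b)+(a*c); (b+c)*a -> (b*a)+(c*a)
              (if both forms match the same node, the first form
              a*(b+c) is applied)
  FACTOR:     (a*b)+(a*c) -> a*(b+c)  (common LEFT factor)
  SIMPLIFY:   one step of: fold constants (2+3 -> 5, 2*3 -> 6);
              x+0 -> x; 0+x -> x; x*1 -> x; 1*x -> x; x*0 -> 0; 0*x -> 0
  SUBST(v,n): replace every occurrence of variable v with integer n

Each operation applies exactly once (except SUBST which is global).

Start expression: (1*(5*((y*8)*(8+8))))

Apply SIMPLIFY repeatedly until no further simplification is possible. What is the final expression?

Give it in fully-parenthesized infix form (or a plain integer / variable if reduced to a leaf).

Answer: (5*((y*8)*16))

Derivation:
Start: (1*(5*((y*8)*(8+8))))
Step 1: at root: (1*(5*((y*8)*(8+8)))) -> (5*((y*8)*(8+8))); overall: (1*(5*((y*8)*(8+8)))) -> (5*((y*8)*(8+8)))
Step 2: at RR: (8+8) -> 16; overall: (5*((y*8)*(8+8))) -> (5*((y*8)*16))
Fixed point: (5*((y*8)*16))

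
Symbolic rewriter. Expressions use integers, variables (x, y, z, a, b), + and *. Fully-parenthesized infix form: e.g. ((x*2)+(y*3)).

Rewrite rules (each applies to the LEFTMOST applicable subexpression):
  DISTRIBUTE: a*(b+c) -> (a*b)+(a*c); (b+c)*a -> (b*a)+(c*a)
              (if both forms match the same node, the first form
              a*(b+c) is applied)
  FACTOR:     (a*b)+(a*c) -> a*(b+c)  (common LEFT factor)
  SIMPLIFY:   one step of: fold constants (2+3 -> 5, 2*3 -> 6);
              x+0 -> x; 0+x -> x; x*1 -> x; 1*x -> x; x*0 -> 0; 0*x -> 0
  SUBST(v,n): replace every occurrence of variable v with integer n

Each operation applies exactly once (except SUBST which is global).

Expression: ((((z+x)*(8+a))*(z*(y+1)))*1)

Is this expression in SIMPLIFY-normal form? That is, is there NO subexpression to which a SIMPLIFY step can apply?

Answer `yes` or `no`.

Expression: ((((z+x)*(8+a))*(z*(y+1)))*1)
Scanning for simplifiable subexpressions (pre-order)...
  at root: ((((z+x)*(8+a))*(z*(y+1)))*1) (SIMPLIFIABLE)
  at L: (((z+x)*(8+a))*(z*(y+1))) (not simplifiable)
  at LL: ((z+x)*(8+a)) (not simplifiable)
  at LLL: (z+x) (not simplifiable)
  at LLR: (8+a) (not simplifiable)
  at LR: (z*(y+1)) (not simplifiable)
  at LRR: (y+1) (not simplifiable)
Found simplifiable subexpr at path root: ((((z+x)*(8+a))*(z*(y+1)))*1)
One SIMPLIFY step would give: (((z+x)*(8+a))*(z*(y+1)))
-> NOT in normal form.

Answer: no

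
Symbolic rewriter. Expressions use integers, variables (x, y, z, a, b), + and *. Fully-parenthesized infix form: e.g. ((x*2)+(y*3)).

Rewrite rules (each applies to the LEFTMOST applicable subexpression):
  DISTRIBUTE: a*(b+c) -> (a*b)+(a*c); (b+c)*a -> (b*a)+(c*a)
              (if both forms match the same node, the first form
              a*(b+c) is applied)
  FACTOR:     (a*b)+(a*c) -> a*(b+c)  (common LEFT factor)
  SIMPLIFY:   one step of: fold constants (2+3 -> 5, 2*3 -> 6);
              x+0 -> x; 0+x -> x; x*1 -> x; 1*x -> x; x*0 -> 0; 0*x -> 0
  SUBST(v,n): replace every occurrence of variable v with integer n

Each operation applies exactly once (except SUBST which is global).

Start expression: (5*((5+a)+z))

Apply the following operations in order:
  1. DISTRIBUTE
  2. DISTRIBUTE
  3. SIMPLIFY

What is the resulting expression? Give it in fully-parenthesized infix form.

Answer: ((25+(5*a))+(5*z))

Derivation:
Start: (5*((5+a)+z))
Apply DISTRIBUTE at root (target: (5*((5+a)+z))): (5*((5+a)+z)) -> ((5*(5+a))+(5*z))
Apply DISTRIBUTE at L (target: (5*(5+a))): ((5*(5+a))+(5*z)) -> (((5*5)+(5*a))+(5*z))
Apply SIMPLIFY at LL (target: (5*5)): (((5*5)+(5*a))+(5*z)) -> ((25+(5*a))+(5*z))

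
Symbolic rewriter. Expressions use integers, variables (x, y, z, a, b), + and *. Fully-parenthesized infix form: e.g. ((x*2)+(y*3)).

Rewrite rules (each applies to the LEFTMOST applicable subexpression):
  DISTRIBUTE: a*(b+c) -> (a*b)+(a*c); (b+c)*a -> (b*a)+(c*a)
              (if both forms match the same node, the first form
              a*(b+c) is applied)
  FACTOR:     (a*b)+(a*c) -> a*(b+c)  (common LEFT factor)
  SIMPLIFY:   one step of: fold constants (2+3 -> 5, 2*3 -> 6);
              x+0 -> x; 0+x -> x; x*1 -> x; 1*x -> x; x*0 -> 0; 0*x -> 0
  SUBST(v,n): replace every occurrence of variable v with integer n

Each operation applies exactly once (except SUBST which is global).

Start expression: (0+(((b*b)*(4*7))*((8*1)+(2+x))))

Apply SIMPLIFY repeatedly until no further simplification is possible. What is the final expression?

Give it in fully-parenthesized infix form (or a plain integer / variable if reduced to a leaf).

Start: (0+(((b*b)*(4*7))*((8*1)+(2+x))))
Step 1: at root: (0+(((b*b)*(4*7))*((8*1)+(2+x)))) -> (((b*b)*(4*7))*((8*1)+(2+x))); overall: (0+(((b*b)*(4*7))*((8*1)+(2+x)))) -> (((b*b)*(4*7))*((8*1)+(2+x)))
Step 2: at LR: (4*7) -> 28; overall: (((b*b)*(4*7))*((8*1)+(2+x))) -> (((b*b)*28)*((8*1)+(2+x)))
Step 3: at RL: (8*1) -> 8; overall: (((b*b)*28)*((8*1)+(2+x))) -> (((b*b)*28)*(8+(2+x)))
Fixed point: (((b*b)*28)*(8+(2+x)))

Answer: (((b*b)*28)*(8+(2+x)))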